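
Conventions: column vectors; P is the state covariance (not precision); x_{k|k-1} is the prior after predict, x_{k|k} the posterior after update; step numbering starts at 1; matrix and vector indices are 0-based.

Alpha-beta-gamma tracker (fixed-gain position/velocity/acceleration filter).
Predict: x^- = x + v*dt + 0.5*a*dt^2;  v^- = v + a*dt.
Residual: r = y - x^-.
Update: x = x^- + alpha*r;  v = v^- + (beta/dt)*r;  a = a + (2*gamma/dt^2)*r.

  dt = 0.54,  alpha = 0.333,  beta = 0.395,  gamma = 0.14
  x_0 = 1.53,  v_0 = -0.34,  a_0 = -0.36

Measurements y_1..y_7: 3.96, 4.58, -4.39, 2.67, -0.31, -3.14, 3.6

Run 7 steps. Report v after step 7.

step 1: x_pred=1.2939  r=2.6661  x^+=2.1817  v^+=1.4158  a^+=2.2000
step 2: x_pred=3.2670  r=1.3130  x^+=3.7042  v^+=3.5642  a^+=3.4608
step 3: x_pred=6.1335  r=-10.5235  x^+=2.6292  v^+=-2.2647  a^+=-6.6441
step 4: x_pred=0.4375  r=2.2325  x^+=1.1809  v^+=-4.2195  a^+=-4.5004
step 5: x_pred=-1.7537  r=1.4437  x^+=-1.2730  v^+=-5.5937  a^+=-3.1141
step 6: x_pred=-4.7476  r=1.6076  x^+=-4.2123  v^+=-6.0994  a^+=-1.5705
step 7: x_pred=-7.7349  r=11.3349  x^+=-3.9604  v^+=1.3438  a^+=9.3135

v_post = 1.3438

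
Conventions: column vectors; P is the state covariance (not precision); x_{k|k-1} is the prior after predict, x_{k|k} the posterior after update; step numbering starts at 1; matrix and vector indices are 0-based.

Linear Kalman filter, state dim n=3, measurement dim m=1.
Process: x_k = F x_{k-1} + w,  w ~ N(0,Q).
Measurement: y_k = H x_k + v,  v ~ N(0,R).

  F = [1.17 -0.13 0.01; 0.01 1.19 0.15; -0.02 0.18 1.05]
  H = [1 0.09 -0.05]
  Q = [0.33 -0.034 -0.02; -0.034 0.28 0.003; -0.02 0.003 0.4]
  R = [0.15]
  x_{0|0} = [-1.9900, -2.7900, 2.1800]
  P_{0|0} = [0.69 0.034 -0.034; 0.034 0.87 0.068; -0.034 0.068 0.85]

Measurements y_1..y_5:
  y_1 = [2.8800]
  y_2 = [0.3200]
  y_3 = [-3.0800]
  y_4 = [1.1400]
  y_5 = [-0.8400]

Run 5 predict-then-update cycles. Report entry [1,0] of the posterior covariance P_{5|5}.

P_post[1,0] = -0.6956

step 1: x^-=[-1.9438, -3.0130, 1.8266]  P^-=[1.2780 -0.1184 -0.0913; -0.1184 1.5562 0.4089; -0.0913 0.4089 1.3925]  S=[1.4282]  K=[0.8906; 0.0008; -0.0869]  nu=[5.1863]  x^+=[2.6749, -3.0087, 1.3760]  P^+=[0.1453 -0.1195 0.0192; -0.1195 1.5562 0.4090; 0.0192 0.4090 1.3817]
step 2: x^-=[3.5345, -3.3472, 0.8498]  P^-=[0.5911 -0.4369 -0.1022; -0.4369 2.6580 1.0788; -0.1022 1.0788 2.1285]  S=[0.6898]  K=[0.8073; -0.3648; -0.1617]  nu=[-2.8708]  x^+=[1.2170, -2.3001, 1.3141]  P^+=[0.1415 -0.2338 -0.0122; -0.2338 2.5663 1.0381; -0.0122 1.0381 2.1104]
step 3: x^-=[1.7360, -2.5278, 0.9415]  P^-=[0.6354 -0.7614 -0.2658; -0.7614 4.3266 2.2152; -0.2658 2.2152 3.2045]  S=[0.6981]  K=[0.8311; -0.6915; -0.3247]  nu=[-4.5414]  x^+=[-2.0385, 0.6128, 2.4161]  P^+=[0.1532 -0.3602 -0.0774; -0.3602 3.9927 2.0585; -0.0774 2.0585 3.1309]
step 4: x^-=[-2.4406, 1.0712, 2.6879]  P^-=[0.7099 -1.1754 -0.5333; -1.1754 6.7306 3.9863; -0.5333 3.9863 4.7652]  S=[0.7322]  K=[0.8615; -1.0502; -0.5637]  nu=[3.6186]  x^+=[0.6767, -2.7288, 0.6480]  P^+=[0.1665 -0.5130 -0.1777; -0.5130 5.9231 3.5528; -0.1777 3.5528 4.5325]
step 5: x^-=[1.1530, -3.1434, 0.1757]  P^-=[0.8011 -1.7133 -0.9211; -1.7133 10.0253 6.5307; -0.9211 6.5307 6.9432]  S=[0.7746]  K=[0.8946; -1.4685; -0.8785]  nu=[-1.7013]  x^+=[-0.3690, -0.6450, 1.6702]  P^+=[0.1812 -0.6956 -0.3123; -0.6956 8.3548 5.5314; -0.3123 5.5314 6.3454]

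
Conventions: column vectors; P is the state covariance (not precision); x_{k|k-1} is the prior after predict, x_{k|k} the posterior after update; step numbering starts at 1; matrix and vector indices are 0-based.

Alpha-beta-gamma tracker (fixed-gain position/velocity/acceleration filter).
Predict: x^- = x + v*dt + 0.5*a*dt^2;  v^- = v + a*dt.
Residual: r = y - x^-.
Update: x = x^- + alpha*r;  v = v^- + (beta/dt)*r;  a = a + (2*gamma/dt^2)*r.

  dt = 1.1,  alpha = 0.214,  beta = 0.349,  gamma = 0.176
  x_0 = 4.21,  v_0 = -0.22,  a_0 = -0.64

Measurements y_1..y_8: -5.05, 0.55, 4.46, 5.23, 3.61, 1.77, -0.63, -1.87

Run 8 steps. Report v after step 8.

v_post = -12.9552

step 1: x_pred=3.5808  r=-8.6308  x^+=1.7338  v^+=-3.6623  a^+=-3.1508
step 2: x_pred=-4.2010  r=4.7510  x^+=-3.1843  v^+=-5.6208  a^+=-1.7687
step 3: x_pred=-10.4372  r=14.8972  x^+=-7.2492  v^+=-2.8399  a^+=2.5651
step 4: x_pred=-8.8212  r=14.0512  x^+=-5.8143  v^+=4.4397  a^+=6.6527
step 5: x_pred=3.0943  r=0.5157  x^+=3.2047  v^+=11.9213  a^+=6.8027
step 6: x_pred=20.4337  r=-18.6637  x^+=16.4397  v^+=13.4828  a^+=1.3732
step 7: x_pred=32.1016  r=-32.7316  x^+=25.0970  v^+=4.6085  a^+=-8.1487
step 8: x_pred=25.2364  r=-27.1064  x^+=19.4357  v^+=-12.9552  a^+=-16.0342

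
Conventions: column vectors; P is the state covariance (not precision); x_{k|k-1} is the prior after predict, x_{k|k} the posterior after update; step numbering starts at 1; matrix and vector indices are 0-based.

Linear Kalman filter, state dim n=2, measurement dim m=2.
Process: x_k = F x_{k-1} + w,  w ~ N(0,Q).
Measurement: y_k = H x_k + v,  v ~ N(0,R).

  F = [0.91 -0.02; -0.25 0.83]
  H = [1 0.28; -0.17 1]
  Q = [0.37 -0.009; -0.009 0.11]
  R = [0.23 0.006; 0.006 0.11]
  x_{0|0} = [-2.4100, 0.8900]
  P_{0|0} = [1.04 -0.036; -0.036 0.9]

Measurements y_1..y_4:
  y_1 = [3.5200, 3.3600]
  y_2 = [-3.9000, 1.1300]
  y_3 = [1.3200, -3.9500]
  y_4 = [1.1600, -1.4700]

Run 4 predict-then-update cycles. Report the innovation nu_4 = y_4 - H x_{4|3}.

step 1: x^-=[-2.2109, 1.3412]  P^-=[1.2329 -0.2879; -0.2879 0.8099]  S=[1.3652 -0.2510; -0.2510 1.0535]  K=[0.7919 -0.2836; 0.1100 0.8415]  nu=[5.3554, 1.6429]  x^+=[1.5643, 3.3126]  P^+=[0.1793 0.0040; 0.0040 0.0939]
step 2: x^-=[1.3572, 2.3584]  P^-=[0.5184 -0.0483; -0.0483 0.1842]  S=[0.7358 -0.0765; -0.0765 0.3256]  K=[0.6587 -0.2641; 0.0676 0.6069]  nu=[-5.9176, -0.9976]  x^+=[-2.2771, 1.3529]  P^+=[0.1498 0.0004; 0.0004 0.0672]
step 3: x^-=[-2.0992, 1.6922]  P^-=[0.4941 -0.0439; -0.0439 0.1655]  S=[0.7125 -0.0735; -0.0735 0.3047]  K=[0.6491 -0.2632; 0.0635 0.5830]  nu=[2.9454, -5.9990]  x^+=[1.3918, -1.6181]  P^+=[0.1477 0.0000; 0.0000 0.0645]
step 4: x^-=[1.2989, -1.6909]  P^-=[0.4923 -0.0436; -0.0436 0.1637]  S=[0.7107 -0.0734; -0.0734 0.3027]  K=[0.6483 -0.2634; 0.0630 0.5804]  nu=[0.3346, 0.4418]  x^+=[1.3995, -1.4134]  P^+=[0.1475 0.0000; 0.0000 0.0642]

innov = [0.3346, 0.4418]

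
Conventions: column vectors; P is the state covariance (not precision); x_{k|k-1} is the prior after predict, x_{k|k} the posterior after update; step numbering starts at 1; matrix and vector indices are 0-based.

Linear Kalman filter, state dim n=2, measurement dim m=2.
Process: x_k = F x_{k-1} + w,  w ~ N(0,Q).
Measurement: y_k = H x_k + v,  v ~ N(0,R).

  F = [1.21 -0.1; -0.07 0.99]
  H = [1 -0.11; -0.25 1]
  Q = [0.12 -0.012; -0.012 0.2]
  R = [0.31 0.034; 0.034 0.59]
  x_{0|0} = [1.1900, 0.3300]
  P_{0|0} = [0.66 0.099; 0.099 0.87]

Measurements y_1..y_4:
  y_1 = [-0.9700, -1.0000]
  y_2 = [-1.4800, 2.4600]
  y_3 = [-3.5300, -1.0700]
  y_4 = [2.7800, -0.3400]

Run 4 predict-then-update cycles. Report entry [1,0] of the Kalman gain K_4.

step 1: x^-=[1.4069, 0.2434]  P^-=[1.0710 -0.0347; -0.0347 1.0422]  S=[1.4013 -0.3841; -0.3841 1.7165]  K=[0.7657 -0.0049; 0.0652 0.6268]  nu=[-2.3501, -0.8917]  x^+=[-0.3883, -0.4688]  P^+=[0.2465 0.0848; 0.0848 0.3932]
step 2: x^-=[-0.4229, -0.4369]  P^-=[0.4644 0.0303; 0.0303 0.5749]  S=[0.7746 -0.1141; -0.1141 1.1787]  K=[0.5929 -0.0153; 0.0289 0.4841]  nu=[-1.1051, 2.7912]  x^+=[-1.1209, 0.8823]  P^+=[0.1897 0.0585; 0.0585 0.3012]
step 3: x^-=[-1.4446, 0.9519]  P^-=[0.3866 0.0126; 0.0126 0.4880]  S=[0.6997 -0.1033; -0.1033 1.0959]  K=[0.5468 -0.0251; 0.0068 0.4431]  nu=[-1.9807, -2.3831]  x^+=[-2.4678, -0.1174]  P^+=[0.1739 0.0473; 0.0473 0.2735]
step 4: x^-=[-2.9744, 0.0565]  P^-=[0.3658 0.0031; 0.0031 0.4623]  S=[0.6807 -0.1051; -0.1051 1.0736]  K=[0.5322 -0.0302; -0.0038 0.4295]  nu=[5.7606, -1.1401]  x^+=[0.1261, -0.4550]  P^+=[0.1686 0.0425; 0.0425 0.2639]

K[1,0] = -0.0038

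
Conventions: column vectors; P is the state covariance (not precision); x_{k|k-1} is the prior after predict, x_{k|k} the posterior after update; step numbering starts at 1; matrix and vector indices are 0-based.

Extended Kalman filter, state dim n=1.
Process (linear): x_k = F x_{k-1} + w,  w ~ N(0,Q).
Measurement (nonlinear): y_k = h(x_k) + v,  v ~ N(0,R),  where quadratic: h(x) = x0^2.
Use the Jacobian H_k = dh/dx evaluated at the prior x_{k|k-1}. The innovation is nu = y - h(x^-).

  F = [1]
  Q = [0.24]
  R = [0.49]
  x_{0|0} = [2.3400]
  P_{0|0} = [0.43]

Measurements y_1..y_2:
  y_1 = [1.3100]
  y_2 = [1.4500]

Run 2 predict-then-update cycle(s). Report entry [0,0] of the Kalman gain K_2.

K[0,0] = 0.2785

step 1: x^-=[2.3400]  P^-=[0.6700]  H_jac=[4.6800]  S=[15.1646]  K=[0.2068]  nu=[-4.1656]  x^+=[1.4787]  P^+=[0.0216]
step 2: x^-=[1.4787]  P^-=[0.2616]  H_jac=[2.9574]  S=[2.7784]  K=[0.2785]  nu=[-0.7365]  x^+=[1.2736]  P^+=[0.0461]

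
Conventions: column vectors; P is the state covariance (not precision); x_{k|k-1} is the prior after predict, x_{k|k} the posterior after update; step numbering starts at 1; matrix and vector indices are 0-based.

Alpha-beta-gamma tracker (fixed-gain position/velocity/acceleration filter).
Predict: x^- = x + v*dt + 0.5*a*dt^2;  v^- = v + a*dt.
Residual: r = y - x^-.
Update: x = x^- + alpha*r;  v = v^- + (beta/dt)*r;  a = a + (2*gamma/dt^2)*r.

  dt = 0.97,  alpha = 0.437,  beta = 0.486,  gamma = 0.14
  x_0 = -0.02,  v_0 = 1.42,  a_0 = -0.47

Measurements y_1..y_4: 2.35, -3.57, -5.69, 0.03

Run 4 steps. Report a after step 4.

a_post = 0.1723

step 1: x_pred=1.1363  r=1.2137  x^+=1.6667  v^+=1.5722  a^+=-0.1088
step 2: x_pred=3.1405  r=-6.7105  x^+=0.2080  v^+=-1.8955  a^+=-2.1058
step 3: x_pred=-2.6213  r=-3.0687  x^+=-3.9623  v^+=-5.4757  a^+=-3.0190
step 4: x_pred=-10.6940  r=10.7240  x^+=-6.0076  v^+=-3.0310  a^+=0.1723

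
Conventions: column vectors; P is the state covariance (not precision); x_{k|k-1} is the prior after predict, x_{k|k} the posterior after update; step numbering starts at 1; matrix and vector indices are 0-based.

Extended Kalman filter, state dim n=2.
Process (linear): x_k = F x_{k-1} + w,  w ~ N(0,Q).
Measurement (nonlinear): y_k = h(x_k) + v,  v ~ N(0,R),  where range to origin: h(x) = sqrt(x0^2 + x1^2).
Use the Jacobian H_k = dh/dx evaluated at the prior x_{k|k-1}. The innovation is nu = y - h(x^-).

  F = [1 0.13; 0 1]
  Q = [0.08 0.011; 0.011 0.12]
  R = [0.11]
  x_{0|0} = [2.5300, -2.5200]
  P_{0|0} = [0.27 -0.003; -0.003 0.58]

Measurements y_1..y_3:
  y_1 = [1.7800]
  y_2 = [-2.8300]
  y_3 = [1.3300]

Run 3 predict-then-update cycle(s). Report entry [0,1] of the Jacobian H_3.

H_jac[0,1] = -0.2164

step 1: x^-=[2.2024, -2.5200]  P^-=[0.3590 0.0834; 0.0834 0.7000]  H_jac=[0.6581 -0.7530]  S=[0.5797]  K=[0.2992; -0.8146]  nu=[-1.5668]  x^+=[1.7336, -1.2438]  P^+=[0.3071 0.2247; 0.2247 0.3154]
step 2: x^-=[1.5719, -1.2438]  P^-=[0.4509 0.2767; 0.2767 0.4354]  H_jac=[0.7842 -0.6205]  S=[0.2856]  K=[0.6368; -0.1862]  nu=[-4.8344]  x^+=[-1.5066, -0.3438]  P^+=[0.3350 0.3106; 0.3106 0.4255]
step 3: x^-=[-1.5513, -0.3438]  P^-=[0.5030 0.3769; 0.3769 0.5455]  H_jac=[-0.9763 -0.2164]  S=[0.7742]  K=[-0.7396; -0.6277]  nu=[-0.2589]  x^+=[-1.3598, -0.1813]  P^+=[0.0795 0.0174; 0.0174 0.2404]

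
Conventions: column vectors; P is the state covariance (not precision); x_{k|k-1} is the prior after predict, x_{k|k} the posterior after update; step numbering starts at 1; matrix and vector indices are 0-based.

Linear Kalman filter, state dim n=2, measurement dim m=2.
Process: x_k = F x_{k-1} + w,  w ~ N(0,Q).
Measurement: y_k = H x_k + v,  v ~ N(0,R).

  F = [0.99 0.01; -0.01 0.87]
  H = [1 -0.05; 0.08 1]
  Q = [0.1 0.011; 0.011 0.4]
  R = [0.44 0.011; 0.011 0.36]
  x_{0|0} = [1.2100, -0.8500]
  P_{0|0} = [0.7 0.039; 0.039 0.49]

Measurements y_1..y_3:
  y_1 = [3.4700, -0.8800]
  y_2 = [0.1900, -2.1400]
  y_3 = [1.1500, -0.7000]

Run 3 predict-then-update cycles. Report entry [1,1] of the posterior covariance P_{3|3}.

P_post[1,1] = 0.2196

step 1: x^-=[1.1894, -0.7516]  P^-=[0.7869 0.0419; 0.0419 0.7703]  S=[1.2246 0.0772; 0.0772 1.1420]  K=[0.6378 0.0487; -0.0401 0.6801]  nu=[2.2430, -0.2236]  x^+=[2.6090, -0.9936]  P^+=[0.2813 0.0021; 0.0021 0.2442]
step 2: x^-=[2.5730, -0.8905]  P^-=[0.3757 0.0121; 0.0121 0.5849]  S=[0.8160 0.0239; 0.0239 0.9492]  K=[0.4588 0.0329; -0.0391 0.6182]  nu=[-2.4275, -1.4554]  x^+=[1.4115, -1.6953]  P^+=[0.2023 0.0007; 0.0007 0.2221]
step 3: x^-=[1.3804, -1.4890]  P^-=[0.2983 0.0115; 0.0115 0.5681]  S=[0.7385 0.0179; 0.0179 0.9318]  K=[0.4023 0.0302; -0.0377 0.6114]  nu=[-0.3049, 0.6786]  x^+=[1.2783, -1.0627]  P^+=[0.1774 0.0011; 0.0011 0.2196]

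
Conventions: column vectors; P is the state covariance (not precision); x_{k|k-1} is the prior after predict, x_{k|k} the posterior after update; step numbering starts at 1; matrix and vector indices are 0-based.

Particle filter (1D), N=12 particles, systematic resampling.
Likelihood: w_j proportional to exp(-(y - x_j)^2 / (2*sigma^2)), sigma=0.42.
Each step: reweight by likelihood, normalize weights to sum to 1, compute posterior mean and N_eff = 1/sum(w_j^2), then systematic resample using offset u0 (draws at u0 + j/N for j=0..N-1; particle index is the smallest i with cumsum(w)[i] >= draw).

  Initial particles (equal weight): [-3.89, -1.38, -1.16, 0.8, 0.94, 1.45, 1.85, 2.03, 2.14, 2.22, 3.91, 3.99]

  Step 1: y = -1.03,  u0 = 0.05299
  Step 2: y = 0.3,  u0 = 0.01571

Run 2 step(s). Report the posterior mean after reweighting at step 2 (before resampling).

post_mean = -1.1801

step 1: w=[0.0000, 0.4257, 0.5742, 0.0000, 0.0000, 0.0000, 0.0000, 0.0000, 0.0000, 0.0000, 0.0000, 0.0000]  mean=-1.2535  Neff=1.9570  idx=[1, 1, 1, 1, 1, 2, 2, 2, 2, 2, 2, 2]
step 2: w=[0.0183, 0.0183, 0.0183, 0.0183, 0.0183, 0.1298, 0.1298, 0.1298, 0.1298, 0.1298, 0.1298, 0.1298]  mean=-1.1801  Neff=8.3635  idx=[0, 5, 5, 6, 6, 7, 8, 8, 9, 10, 10, 11]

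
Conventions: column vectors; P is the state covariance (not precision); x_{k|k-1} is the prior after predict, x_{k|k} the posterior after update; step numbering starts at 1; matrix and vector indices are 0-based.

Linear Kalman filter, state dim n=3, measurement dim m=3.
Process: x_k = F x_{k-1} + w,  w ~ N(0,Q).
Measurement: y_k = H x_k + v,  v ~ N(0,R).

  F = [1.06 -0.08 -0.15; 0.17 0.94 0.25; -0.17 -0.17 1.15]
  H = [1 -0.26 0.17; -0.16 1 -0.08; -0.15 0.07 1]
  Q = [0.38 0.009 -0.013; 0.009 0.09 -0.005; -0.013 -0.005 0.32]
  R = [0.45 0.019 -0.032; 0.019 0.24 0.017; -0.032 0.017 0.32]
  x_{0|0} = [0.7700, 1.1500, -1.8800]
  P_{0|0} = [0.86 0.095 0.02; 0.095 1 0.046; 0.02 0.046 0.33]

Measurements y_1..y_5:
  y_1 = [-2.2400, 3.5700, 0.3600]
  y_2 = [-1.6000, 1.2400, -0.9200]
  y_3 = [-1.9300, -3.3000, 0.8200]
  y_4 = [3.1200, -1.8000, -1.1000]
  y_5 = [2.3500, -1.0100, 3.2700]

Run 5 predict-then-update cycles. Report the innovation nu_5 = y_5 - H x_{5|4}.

step 1: x^-=[1.0062, 0.7419, -2.4884]  P^-=[1.3388 0.1671 -0.2053; 0.1671 1.0728 -0.0619; -0.2053 -0.0619 0.7899]  S=[1.7329 -0.3006 -0.2845; -0.3006 1.3032 0.0029; -0.2845 0.0029 1.1947]  K=[0.7265 0.1444 -0.1574; 0.0731 0.8233 0.0055; 0.0738 -0.0553 0.7010]  nu=[-2.6303, 2.7900, 2.9474]  x^+=[-0.9660, 2.8626, -0.7707]  P^+=[0.3653 0.1024 -0.0235; 0.1024 0.2165 0.0136; -0.0235 0.0136 0.2165]
step 2: x^-=[-1.1373, 2.3340, -1.2087]  P^-=[0.7872 0.1432 -0.1605; 0.1432 0.3425 0.0033; -0.1605 0.0033 0.6330]  S=[1.1493 -0.0376 -0.1903; -0.0376 0.5563 0.0132; -0.1903 0.0132 1.0180]  K=[0.6069 0.0987 -0.1516; 0.0684 0.5785 0.0110; 0.0605 -0.0504 0.6576]  nu=[0.3496, -1.3727, -0.0453]  x^+=[-1.0538, 1.5634, -1.1481]  P^+=[0.3049 0.0793 -0.0261; 0.0793 0.1540 0.0123; -0.0261 0.0123 0.2029]
step 3: x^-=[-1.0699, 1.0034, -1.4070]  P^-=[0.7233 0.1145 -0.1473; 0.1145 0.2765 0.0137; -0.1473 0.0137 0.6116]  S=[1.0988 -0.0392 -0.1761; -0.0392 0.4963 0.0218; -0.1761 0.0218 0.9929]  K=[0.5874 0.0742 -0.1470; 0.0621 0.5222 0.0156; 0.0599 -0.0473 0.6508]  nu=[-0.3601, -4.5871, 1.9962]  x^+=[-1.9153, -1.3832, 0.0875]  P^+=[0.2934 0.0714 -0.0256; 0.0714 0.1392 0.0128; -0.0256 0.0128 0.2008]
step 4: x^-=[-1.9327, -1.6039, 0.6613]  P^-=[0.7114 0.1058 -0.1432; 0.1058 0.2607 0.0179; -0.1432 0.0179 0.6072]  S=[1.0913 -0.0419 -0.1727; -0.0419 0.4824 0.0257; -0.1727 0.0257 0.9877]  K=[0.5839 0.0656 -0.1451; 0.0599 0.5066 0.0179; 0.0601 -0.0454 0.6494]  nu=[4.5233, -0.4524, -1.9390]  x^+=[0.9603, -1.5968, -0.3054]  P^+=[0.2908 0.0689 -0.0252; 0.0689 0.1351 0.0133; -0.0252 0.0133 0.2004]
step 5: x^-=[1.1914, -1.4141, -0.2430]  P^-=[0.7088 0.1033 -0.1419; 0.1033 0.2564 0.0196; -0.1419 0.0196 0.6060]  S=[1.0900 -0.0428 -0.1718; -0.0428 0.4786 0.0273; -0.1718 0.0273 0.9863]  K=[0.5832 0.0629 -0.1444; 0.0593 0.5022 0.0188; 0.0603 -0.0446 0.6491]  nu=[0.8322, 0.5752, 3.7907]  x^+=[1.1655, -1.0047, 2.2420]  P^+=[0.2903 0.0682 -0.0250; 0.0682 0.1340 0.0135; -0.0250 0.0135 0.2003]

innov = [0.8322, 0.5752, 3.7907]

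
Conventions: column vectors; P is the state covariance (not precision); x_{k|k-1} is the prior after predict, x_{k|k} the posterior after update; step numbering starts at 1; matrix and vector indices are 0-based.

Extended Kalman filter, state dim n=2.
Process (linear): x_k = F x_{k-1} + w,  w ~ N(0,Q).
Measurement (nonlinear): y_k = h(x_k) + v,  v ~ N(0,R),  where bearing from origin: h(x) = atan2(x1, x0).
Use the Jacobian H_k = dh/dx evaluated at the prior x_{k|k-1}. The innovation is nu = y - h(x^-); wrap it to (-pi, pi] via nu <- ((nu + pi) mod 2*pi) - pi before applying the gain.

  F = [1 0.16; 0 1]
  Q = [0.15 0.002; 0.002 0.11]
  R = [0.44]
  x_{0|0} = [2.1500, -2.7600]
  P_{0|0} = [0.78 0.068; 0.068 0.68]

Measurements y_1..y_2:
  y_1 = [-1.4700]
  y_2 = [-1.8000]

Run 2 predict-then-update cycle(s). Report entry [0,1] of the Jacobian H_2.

H_jac[0,1] = 0.1064

step 1: x^-=[1.7084, -2.7600]  P^-=[0.9692 0.1788; 0.1788 0.7900]  H_jac=[0.2620 0.1621]  S=[0.5425]  K=[0.5215; 0.3225]  nu=[-0.4535]  x^+=[1.4719, -2.9062]  P^+=[0.8217 0.0876; 0.0876 0.7336]
step 2: x^-=[1.0069, -2.9062]  P^-=[1.0185 0.2070; 0.2070 0.8436]  H_jac=[0.3072 0.1064]  S=[0.5592]  K=[0.5989; 0.2743]  nu=[-0.5627]  x^+=[0.6699, -3.0606]  P^+=[0.8179 0.1151; 0.1151 0.8015]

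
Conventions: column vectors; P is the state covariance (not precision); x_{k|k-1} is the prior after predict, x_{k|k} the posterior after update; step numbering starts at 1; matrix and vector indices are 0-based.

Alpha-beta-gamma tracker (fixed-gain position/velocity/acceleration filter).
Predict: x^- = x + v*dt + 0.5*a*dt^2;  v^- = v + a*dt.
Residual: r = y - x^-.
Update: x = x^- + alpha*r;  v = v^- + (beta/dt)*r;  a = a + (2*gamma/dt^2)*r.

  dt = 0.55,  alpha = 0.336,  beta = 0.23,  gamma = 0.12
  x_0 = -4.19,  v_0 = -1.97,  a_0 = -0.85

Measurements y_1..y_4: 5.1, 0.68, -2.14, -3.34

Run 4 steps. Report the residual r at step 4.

step 1: x_pred=-5.4021  r=10.5021  x^+=-1.8734  v^+=1.9543  a^+=7.4822
step 2: x_pred=0.3332  r=0.3468  x^+=0.4497  v^+=6.2145  a^+=7.7574
step 3: x_pred=5.0410  r=-7.1810  x^+=2.6282  v^+=7.4781  a^+=2.0601
step 4: x_pred=7.0527  r=-10.3927  x^+=3.5608  v^+=4.2651  a^+=-6.1854

resid = -10.3927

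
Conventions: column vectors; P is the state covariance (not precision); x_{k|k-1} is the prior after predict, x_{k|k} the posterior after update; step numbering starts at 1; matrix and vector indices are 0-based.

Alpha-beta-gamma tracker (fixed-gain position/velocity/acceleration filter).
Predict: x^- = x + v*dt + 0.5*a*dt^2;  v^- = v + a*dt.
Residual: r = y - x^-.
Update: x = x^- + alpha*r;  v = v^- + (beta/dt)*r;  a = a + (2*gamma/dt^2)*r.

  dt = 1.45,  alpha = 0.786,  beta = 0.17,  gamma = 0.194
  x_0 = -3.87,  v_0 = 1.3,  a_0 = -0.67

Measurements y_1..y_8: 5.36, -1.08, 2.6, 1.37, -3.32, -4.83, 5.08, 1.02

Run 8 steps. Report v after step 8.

v_post = -0.4908

step 1: x_pred=-2.6893  r=8.0493  x^+=3.6374  v^+=1.2722  a^+=0.8154
step 2: x_pred=6.3394  r=-7.4194  x^+=0.5077  v^+=1.5847  a^+=-0.5537
step 3: x_pred=2.2235  r=0.3765  x^+=2.5194  v^+=0.8260  a^+=-0.4843
step 4: x_pred=3.2080  r=-1.8380  x^+=1.7633  v^+=-0.0917  a^+=-0.8235
step 5: x_pred=0.7647  r=-4.0847  x^+=-2.4459  v^+=-1.7646  a^+=-1.5772
step 6: x_pred=-6.6627  r=1.8327  x^+=-5.2222  v^+=-3.8368  a^+=-1.2390
step 7: x_pred=-12.0880  r=17.1680  x^+=1.4060  v^+=-3.6206  a^+=1.9292
step 8: x_pred=-1.8157  r=2.8357  x^+=0.4132  v^+=-0.4908  a^+=2.4525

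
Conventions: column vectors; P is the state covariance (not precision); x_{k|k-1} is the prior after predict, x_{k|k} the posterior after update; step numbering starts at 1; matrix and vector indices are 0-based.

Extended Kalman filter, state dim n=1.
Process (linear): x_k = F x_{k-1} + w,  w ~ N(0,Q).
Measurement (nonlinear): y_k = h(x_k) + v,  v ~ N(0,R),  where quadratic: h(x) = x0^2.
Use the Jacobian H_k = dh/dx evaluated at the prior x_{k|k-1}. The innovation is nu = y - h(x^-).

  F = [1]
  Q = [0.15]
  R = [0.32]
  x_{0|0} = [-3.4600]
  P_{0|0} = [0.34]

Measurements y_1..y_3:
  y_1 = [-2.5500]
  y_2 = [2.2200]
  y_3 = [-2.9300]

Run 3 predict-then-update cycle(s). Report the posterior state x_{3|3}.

x_post = [-0.0316]

step 1: x^-=[-3.4600]  P^-=[0.4900]  H_jac=[-6.9200]  S=[23.7843]  K=[-0.1426]  nu=[-14.5216]  x^+=[-1.3897]  P^+=[0.0066]
step 2: x^-=[-1.3897]  P^-=[0.1566]  H_jac=[-2.7795]  S=[1.5298]  K=[-0.2845]  nu=[0.2886]  x^+=[-1.4719]  P^+=[0.0328]
step 3: x^-=[-1.4719]  P^-=[0.1828]  H_jac=[-2.9437]  S=[1.9037]  K=[-0.2826]  nu=[-5.0964]  x^+=[-0.0316]  P^+=[0.0307]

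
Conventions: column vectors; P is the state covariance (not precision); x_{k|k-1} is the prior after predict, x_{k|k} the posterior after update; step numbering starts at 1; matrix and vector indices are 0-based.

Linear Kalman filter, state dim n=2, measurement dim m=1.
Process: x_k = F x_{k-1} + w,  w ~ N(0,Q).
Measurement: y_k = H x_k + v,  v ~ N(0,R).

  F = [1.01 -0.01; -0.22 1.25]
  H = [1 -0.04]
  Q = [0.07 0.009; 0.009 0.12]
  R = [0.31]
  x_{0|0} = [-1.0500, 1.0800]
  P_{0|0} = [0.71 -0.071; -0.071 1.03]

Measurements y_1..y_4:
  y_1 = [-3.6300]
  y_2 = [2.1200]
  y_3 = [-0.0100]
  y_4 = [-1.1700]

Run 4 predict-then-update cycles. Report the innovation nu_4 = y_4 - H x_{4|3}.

step 1: x^-=[-1.0713, 1.5810]  P^-=[0.7958 -0.2514; -0.2514 1.8028]  S=[1.1288]  K=[0.7139; -0.2866]  nu=[-2.4955]  x^+=[-2.8528, 2.2963]  P^+=[0.2205 -0.0205; -0.0205 1.7101]
step 2: x^-=[-2.9043, 3.4979]  P^-=[0.2955 -0.0872; -0.0872 2.8139]  S=[0.6170]  K=[0.4846; -0.3238]  nu=[5.1642]  x^+=[-0.4017, 1.8257]  P^+=[0.1506 0.0096; 0.0096 2.7492]
step 3: x^-=[-0.4240, 2.3705]  P^-=[0.2237 -0.0467; -0.0467 4.4176]  S=[0.5445]  K=[0.4143; -0.4103]  nu=[0.5088]  x^+=[-0.2132, 2.1618]  P^+=[0.1303 0.0458; 0.0458 4.3260]
step 4: x^-=[-0.2369, 2.7491]  P^-=[0.2024 -0.0160; -0.0160 6.8604]  S=[0.5246]  K=[0.3870; -0.5536]  nu=[-0.8231]  x^+=[-0.5555, 3.2048]  P^+=[0.1238 0.0964; 0.0964 6.6996]

innov = [-0.8231]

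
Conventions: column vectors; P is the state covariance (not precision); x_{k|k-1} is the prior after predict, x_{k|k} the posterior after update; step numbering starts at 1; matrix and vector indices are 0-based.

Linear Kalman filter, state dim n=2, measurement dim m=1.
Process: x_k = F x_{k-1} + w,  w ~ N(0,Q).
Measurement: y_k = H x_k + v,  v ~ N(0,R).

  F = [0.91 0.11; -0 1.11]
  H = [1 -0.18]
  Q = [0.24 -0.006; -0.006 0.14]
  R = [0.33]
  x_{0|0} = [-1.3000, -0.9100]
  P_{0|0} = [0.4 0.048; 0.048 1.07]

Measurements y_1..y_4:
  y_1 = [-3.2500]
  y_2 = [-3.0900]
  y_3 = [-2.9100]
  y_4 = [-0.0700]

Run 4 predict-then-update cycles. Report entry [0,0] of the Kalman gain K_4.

step 1: x^-=[-1.2831, -1.0101]  P^-=[0.5938 0.1731; 0.1731 1.4583]  S=[0.9087]  K=[0.6191; -0.0983]  nu=[-2.1487]  x^+=[-2.6135, -0.7988]  P^+=[0.2454 0.2285; 0.2285 1.4496]
step 2: x^-=[-2.4661, -0.8866]  P^-=[0.5065 0.4018; 0.4018 1.9260]  S=[0.7543]  K=[0.5757; 0.0730]  nu=[-0.7835]  x^+=[-2.9171, -0.9439]  P^+=[0.2566 0.3701; 0.3701 1.9220]
step 3: x^-=[-2.7584, -1.0477]  P^-=[0.5498 0.6025; 0.6025 2.5081]  S=[0.7442]  K=[0.5931; 0.2029]  nu=[-0.3402]  x^+=[-2.9602, -1.1167]  P^+=[0.2880 0.5129; 0.5129 2.4774]
step 4: x^-=[-2.8166, -1.2395]  P^-=[0.6112 0.8146; 0.8146 3.1924]  S=[0.7514]  K=[0.6183; 0.3193]  nu=[2.5235]  x^+=[-1.2564, -0.4337]  P^+=[0.3240 0.6662; 0.6662 3.1158]

K[0,0] = 0.6183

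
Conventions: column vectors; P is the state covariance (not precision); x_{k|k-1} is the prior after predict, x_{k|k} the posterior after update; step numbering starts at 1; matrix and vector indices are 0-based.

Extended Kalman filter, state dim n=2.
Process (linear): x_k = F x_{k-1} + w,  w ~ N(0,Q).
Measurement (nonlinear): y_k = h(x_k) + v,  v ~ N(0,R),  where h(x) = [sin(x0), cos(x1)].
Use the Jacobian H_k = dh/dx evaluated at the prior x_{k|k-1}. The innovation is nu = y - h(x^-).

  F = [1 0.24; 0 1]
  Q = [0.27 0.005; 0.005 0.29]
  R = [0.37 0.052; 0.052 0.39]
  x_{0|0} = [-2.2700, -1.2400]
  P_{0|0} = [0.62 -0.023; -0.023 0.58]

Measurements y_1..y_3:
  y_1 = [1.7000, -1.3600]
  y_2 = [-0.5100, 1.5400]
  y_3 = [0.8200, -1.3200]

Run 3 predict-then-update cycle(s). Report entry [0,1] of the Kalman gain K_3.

K[0,1] = 0.0117

step 1: x^-=[-2.5676, -1.2400]  P^-=[0.9124 0.1212; 0.1212 0.8700]  H_jac=[-0.8397 0.0000; 0.0000 0.9458]  S=[1.0134 -0.0443; -0.0443 1.1682]  K=[-0.7530 0.0696; -0.0698 0.7017]  nu=[2.2430, -1.6848]  x^+=[-4.3738, -2.5788]  P^+=[0.3275 -0.0127; -0.0127 0.2855]
step 2: x^-=[-4.9927, -2.5788]  P^-=[0.6078 0.0608; 0.0608 0.5755]  H_jac=[0.2767 0.0000; 0.0000 0.5336]  S=[0.4165 0.0610; 0.0610 0.5539]  K=[0.4017 0.0144; -0.0414 0.5590]  nu=[-1.4710, 2.3857]  x^+=[-5.5493, -1.1841]  P^+=[0.5398 0.0496; 0.0496 0.4045]
step 3: x^-=[-5.8335, -1.1841]  P^-=[0.8569 0.1517; 0.1517 0.6945]  H_jac=[0.9006 0.0000; 0.0000 0.9262]  S=[1.0650 0.1786; 0.1786 0.9858]  K=[0.7227 0.0117; 0.0195 0.6490]  nu=[0.3853, -1.6971]  x^+=[-5.5748, -2.2781]  P^+=[0.2976 0.0455; 0.0455 0.2744]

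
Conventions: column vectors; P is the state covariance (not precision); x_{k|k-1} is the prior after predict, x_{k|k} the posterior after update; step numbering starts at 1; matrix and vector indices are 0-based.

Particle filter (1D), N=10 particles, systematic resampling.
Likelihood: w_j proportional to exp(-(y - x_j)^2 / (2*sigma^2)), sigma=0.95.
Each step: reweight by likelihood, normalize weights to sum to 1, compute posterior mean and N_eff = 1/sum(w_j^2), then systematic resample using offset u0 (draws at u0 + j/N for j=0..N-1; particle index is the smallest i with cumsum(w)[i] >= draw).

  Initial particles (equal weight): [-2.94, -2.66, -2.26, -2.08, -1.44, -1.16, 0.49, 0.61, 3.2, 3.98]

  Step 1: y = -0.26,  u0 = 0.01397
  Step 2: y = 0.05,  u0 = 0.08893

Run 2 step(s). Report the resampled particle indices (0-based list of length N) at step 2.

resampled_idx = [3, 4, 5, 6, 6, 7, 7, 8, 9, 9]

step 1: w=[0.0066, 0.0146, 0.0387, 0.0566, 0.1639, 0.2264, 0.2596, 0.2331, 0.0005, 0.0000]  mean=-0.4910  Neff=4.8822  idx=[1, 3, 4, 5, 5, 6, 6, 6, 7, 7]
step 2: w=[0.0030, 0.0143, 0.0517, 0.0786, 0.0786, 0.1588, 0.1588, 0.1588, 0.1486, 0.1486]  mean=0.1203  Neff=7.4010  idx=[3, 4, 5, 6, 6, 7, 7, 8, 9, 9]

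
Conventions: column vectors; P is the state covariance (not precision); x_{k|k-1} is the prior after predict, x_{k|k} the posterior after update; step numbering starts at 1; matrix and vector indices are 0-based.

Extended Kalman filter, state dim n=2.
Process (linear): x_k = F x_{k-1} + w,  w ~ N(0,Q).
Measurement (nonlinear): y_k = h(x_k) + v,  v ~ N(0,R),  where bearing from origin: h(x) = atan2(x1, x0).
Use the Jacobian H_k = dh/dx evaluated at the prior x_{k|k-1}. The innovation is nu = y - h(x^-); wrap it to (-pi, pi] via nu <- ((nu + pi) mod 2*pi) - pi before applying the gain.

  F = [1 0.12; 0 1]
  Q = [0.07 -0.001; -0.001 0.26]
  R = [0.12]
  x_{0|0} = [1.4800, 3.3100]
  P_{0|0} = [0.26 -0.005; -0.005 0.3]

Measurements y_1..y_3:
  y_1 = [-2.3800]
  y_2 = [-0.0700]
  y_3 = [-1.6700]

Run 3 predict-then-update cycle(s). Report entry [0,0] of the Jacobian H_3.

step 1: x^-=[1.8772, 3.3100]  P^-=[0.3331 0.0300; 0.0300 0.5600]  H_jac=[-0.2286 0.1296]  S=[0.1450]  K=[-0.4982; 0.4533]  nu=[2.8483]  x^+=[0.4582, 4.6010]  P^+=[0.2971 0.0628; 0.0628 0.5302]
step 2: x^-=[1.0103, 4.6010]  P^-=[0.3898 0.1254; 0.1254 0.7902]  H_jac=[-0.2073 0.0455]  S=[0.1360]  K=[-0.5522; 0.0734]  nu=[-1.4246]  x^+=[1.7970, 4.4965]  P^+=[0.3483 0.1309; 0.1309 0.7895]
step 3: x^-=[2.3366, 4.4965]  P^-=[0.4611 0.2246; 0.2246 1.0495]  H_jac=[-0.1751 0.0910]  S=[0.1357]  K=[-0.4445; 0.4140]  nu=[-2.7616]  x^+=[3.5641, 3.3533]  P^+=[0.4343 0.2496; 0.2496 1.0262]

H_jac[0,0] = -0.1751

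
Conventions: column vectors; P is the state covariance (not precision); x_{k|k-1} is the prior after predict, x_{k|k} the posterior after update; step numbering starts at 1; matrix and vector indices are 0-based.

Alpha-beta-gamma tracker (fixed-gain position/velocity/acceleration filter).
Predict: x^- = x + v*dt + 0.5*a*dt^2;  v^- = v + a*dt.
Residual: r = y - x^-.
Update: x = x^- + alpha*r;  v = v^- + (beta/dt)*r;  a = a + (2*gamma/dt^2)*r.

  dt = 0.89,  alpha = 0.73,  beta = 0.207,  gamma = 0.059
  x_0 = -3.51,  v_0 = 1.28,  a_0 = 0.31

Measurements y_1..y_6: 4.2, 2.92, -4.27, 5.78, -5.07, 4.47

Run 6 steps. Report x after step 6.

x_post = 2.4563

step 1: x_pred=-2.2480  r=6.4480  x^+=2.4590  v^+=3.0556  a^+=1.2706
step 2: x_pred=5.6817  r=-2.7617  x^+=3.6657  v^+=3.5441  a^+=0.8592
step 3: x_pred=7.1602  r=-11.4302  x^+=-1.1839  v^+=1.6502  a^+=-0.8436
step 4: x_pred=-0.0492  r=5.8292  x^+=4.2061  v^+=2.2552  a^+=0.0248
step 5: x_pred=6.2231  r=-11.2931  x^+=-2.0209  v^+=-0.3493  a^+=-1.6576
step 6: x_pred=-2.9882  r=7.4582  x^+=2.4563  v^+=-0.0899  a^+=-0.5465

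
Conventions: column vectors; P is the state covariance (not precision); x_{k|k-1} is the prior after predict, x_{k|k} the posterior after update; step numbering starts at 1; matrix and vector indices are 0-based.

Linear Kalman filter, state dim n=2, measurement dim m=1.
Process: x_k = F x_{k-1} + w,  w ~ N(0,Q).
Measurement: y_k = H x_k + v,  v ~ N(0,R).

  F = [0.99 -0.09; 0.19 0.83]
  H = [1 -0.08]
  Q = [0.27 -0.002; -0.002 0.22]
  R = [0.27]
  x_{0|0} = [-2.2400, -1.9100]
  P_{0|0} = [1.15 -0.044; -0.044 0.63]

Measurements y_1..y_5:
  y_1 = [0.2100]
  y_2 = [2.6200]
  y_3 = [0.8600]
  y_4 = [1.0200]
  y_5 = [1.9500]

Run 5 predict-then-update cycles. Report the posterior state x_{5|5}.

step 1: x^-=[-2.0457, -2.0109]  P^-=[1.4101 0.1319; 0.1319 0.6816]  S=[1.6633]  K=[0.8414; 0.0465]  nu=[2.0948]  x^+=[-0.2831, -1.9135]  P^+=[0.2325 0.0668; 0.0668 0.6781]
step 2: x^-=[-0.1081, -1.6420]  P^-=[0.4915 0.0448; 0.0448 0.7166]  S=[0.7589]  K=[0.6429; -0.0165]  nu=[2.5967]  x^+=[1.5614, -1.6848]  P^+=[0.1778 0.0529; 0.0529 0.7164]
step 3: x^-=[1.6974, -1.1017]  P^-=[0.4407 0.0205; 0.0205 0.7366]  S=[0.7121]  K=[0.6165; -0.0540]  nu=[-0.9255]  x^+=[1.1268, -1.0517]  P^+=[0.1700 0.0442; 0.0442 0.7345]
step 4: x^-=[1.2102, -0.6588]  P^-=[0.4347 0.0107; 0.0107 0.7461]  S=[0.7078]  K=[0.6130; -0.0693]  nu=[-0.2429]  x^+=[1.0613, -0.6420]  P^+=[0.1688 0.0407; 0.0407 0.7427]
step 5: x^-=[1.1085, -0.3312]  P^-=[0.4342 0.0070; 0.0070 0.7506]  S=[0.7078]  K=[0.6126; -0.0749]  nu=[0.8150]  x^+=[1.6077, -0.3923]  P^+=[0.1686 0.0395; 0.0395 0.7466]

x_post = [1.6077, -0.3923]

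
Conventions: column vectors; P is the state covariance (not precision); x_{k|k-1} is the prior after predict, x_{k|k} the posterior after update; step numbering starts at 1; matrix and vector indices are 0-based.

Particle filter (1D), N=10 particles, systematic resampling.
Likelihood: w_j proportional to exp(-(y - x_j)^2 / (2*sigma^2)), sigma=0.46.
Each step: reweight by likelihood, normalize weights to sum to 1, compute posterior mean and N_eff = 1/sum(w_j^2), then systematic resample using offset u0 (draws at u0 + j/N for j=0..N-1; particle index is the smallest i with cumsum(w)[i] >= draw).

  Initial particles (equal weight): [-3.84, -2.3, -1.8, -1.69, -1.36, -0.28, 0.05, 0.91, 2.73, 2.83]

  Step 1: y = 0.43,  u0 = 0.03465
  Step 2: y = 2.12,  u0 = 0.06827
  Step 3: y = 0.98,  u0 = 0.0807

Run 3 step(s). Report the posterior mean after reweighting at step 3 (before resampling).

step 1: w=[0.0000, 0.0000, 0.0000, 0.0000, 0.0003, 0.1905, 0.4456, 0.3636, 0.0000, 0.0000]  mean=0.2994  Neff=2.7246  idx=[5, 5, 6, 6, 6, 6, 6, 7, 7, 7]
step 2: w=[0.0000, 0.0000, 0.0004, 0.0004, 0.0004, 0.0004, 0.0004, 0.3326, 0.3326, 0.3326]  mean=0.9081  Neff=3.0129  idx=[7, 7, 7, 8, 8, 8, 9, 9, 9, 9]
step 3: w=[0.1000, 0.1000, 0.1000, 0.1000, 0.1000, 0.1000, 0.1000, 0.1000, 0.1000, 0.1000]  mean=0.9100  Neff=10.0000  idx=[0, 1, 2, 3, 4, 5, 6, 7, 8, 9]

post_mean = 0.9100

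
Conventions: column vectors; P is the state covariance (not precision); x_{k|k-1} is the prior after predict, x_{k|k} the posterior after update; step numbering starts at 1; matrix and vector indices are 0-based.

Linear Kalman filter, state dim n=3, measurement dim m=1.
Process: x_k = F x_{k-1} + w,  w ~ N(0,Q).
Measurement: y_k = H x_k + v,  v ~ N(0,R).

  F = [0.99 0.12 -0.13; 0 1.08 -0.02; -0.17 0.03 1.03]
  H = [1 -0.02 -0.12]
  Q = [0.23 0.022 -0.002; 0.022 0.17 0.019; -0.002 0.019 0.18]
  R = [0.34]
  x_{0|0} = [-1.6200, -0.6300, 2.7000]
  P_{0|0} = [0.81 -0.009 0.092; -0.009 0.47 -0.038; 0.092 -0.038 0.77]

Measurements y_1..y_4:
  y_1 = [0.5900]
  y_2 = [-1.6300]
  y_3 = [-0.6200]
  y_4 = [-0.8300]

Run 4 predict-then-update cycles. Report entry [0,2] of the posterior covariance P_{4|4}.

step 1: x^-=[-2.0304, -0.7344, 3.0375]  P^-=[1.0190 0.0789 -0.1485; 0.0789 0.7202 -0.0219; -0.1485 -0.0219 0.9863]  S=[1.4059]  K=[0.7364; 0.0477; -0.1895]  nu=[2.9702]  x^+=[0.1568, -0.5926, 2.4746]  P^+=[0.2567 0.0295 0.0477; 0.0295 0.7170 -0.0092; 0.0477 -0.0092 0.9358]
step 2: x^-=[-0.2376, -0.6895, 2.5044]  P^-=[0.5027 0.1492 -0.1191; 0.1492 1.0070 0.0075; -0.1191 0.0075 1.1632]  S=[0.8825]  K=[0.5825; 0.1453; -0.2933]  nu=[-1.1057]  x^+=[-0.8816, -0.8501, 2.8287]  P^+=[0.2033 0.0746 0.0317; 0.0746 0.9884 0.0451; 0.0317 0.0451 1.0873]
step 3: x^-=[-1.3425, -0.9747, 3.0379]  P^-=[0.4700 0.2256 -0.1392; 0.2256 1.3214 0.0652; -0.1392 0.0652 1.3313]  S=[0.8544]  K=[0.5644; 0.2239; -0.3514]  nu=[1.0676]  x^+=[-0.7400, -0.7356, 2.6628]  P^+=[0.1979 0.1176 0.0303; 0.1176 1.2785 0.1324; 0.0303 0.1324 1.2258]
step 4: x^-=[-1.1670, -0.8477, 2.8464]  P^-=[0.4791 0.2971 -0.1464; 0.2971 1.6560 0.1609; -0.1464 0.1609 1.4837]  S=[0.8651]  K=[0.5672; 0.2828; -0.3787]  nu=[0.6616]  x^+=[-0.7917, -0.6606, 2.5959]  P^+=[0.2008 0.1583 0.0395; 0.1583 1.5868 0.2535; 0.0395 0.2535 1.3596]

P_post[0,2] = 0.0395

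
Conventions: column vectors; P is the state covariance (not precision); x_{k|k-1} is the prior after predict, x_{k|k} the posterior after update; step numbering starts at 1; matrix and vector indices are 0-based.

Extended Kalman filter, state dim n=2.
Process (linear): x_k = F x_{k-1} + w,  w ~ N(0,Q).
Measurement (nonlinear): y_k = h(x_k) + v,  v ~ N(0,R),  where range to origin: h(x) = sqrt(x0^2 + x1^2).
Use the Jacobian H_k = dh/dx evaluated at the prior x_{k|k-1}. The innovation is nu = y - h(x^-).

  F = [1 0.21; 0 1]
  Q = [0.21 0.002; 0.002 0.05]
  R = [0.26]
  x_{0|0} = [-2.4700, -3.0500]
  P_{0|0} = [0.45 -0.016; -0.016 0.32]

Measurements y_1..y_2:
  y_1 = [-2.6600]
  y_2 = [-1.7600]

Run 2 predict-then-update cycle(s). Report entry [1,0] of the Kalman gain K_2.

step 1: x^-=[-3.1105, -3.0500]  P^-=[0.6674 0.0532; 0.0532 0.3700]  H_jac=[-0.7140 -0.7001]  S=[0.8348]  K=[-0.6154; -0.3558]  nu=[-7.0163]  x^+=[1.2077, -0.5535]  P^+=[0.3512 -0.1296; -0.1296 0.2643]
step 2: x^-=[1.0914, -0.5535]  P^-=[0.5184 -0.0721; -0.0721 0.3143]  H_jac=[0.8919 -0.4523]  S=[0.7948]  K=[0.6227; -0.2598]  nu=[-2.9838]  x^+=[-0.7667, 0.2216]  P^+=[0.2102 0.0565; 0.0565 0.2607]

K[1,0] = -0.2598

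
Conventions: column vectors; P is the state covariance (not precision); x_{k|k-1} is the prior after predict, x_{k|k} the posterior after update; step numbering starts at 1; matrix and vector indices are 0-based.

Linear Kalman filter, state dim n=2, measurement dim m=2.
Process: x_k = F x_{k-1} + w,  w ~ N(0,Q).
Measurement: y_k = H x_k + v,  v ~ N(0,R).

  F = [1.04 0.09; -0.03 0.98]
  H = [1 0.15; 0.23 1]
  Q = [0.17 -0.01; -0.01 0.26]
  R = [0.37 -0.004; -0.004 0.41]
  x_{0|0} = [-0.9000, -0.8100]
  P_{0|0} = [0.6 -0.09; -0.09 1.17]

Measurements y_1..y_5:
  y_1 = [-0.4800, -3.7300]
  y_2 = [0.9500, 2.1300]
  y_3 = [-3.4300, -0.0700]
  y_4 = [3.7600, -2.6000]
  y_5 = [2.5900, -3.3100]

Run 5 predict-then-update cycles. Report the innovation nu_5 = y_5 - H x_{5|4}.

step 1: x^-=[-1.0089, -0.7668]  P^-=[0.8116 -0.0170; -0.0170 1.3895]  S=[1.2077 0.3735; 0.3735 1.8346]  K=[0.6844 -0.0468; -0.0801 0.7716]  nu=[0.6439, -2.7312]  x^+=[-0.4403, -2.9256]  P^+=[0.2659 -0.0831; -0.0831 0.3358]
step 2: x^-=[-0.7212, -2.8539]  P^-=[0.4447 -0.0731; -0.0731 0.5876]  S=[0.8060 0.1108; 0.1108 0.9875]  K=[0.5425 -0.0313; -0.0618 0.5849]  nu=[2.0993, 5.1498]  x^+=[0.2562, 0.0287]  P^+=[0.2103 -0.0634; -0.0634 0.2547]
step 3: x^-=[0.2691, 0.0205]  P^-=[0.3877 -0.0585; -0.0585 0.5085]  S=[0.7516 0.1009; 0.1009 0.9121]  K=[0.5072 -0.0225; -0.0500 0.5483]  nu=[-3.7021, -0.1524]  x^+=[-1.6052, 0.1221]  P^+=[0.1962 -0.0564; -0.0564 0.2380]
step 4: x^-=[-1.6584, 0.1678]  P^-=[0.3736 -0.0525; -0.0525 0.4920]  S=[0.7389 0.1015; 0.1015 0.8977]  K=[0.4975 -0.0190; -0.0452 0.5398]  nu=[5.3932, -2.3863]  x^+=[1.0702, -1.3643]  P^+=[0.1923 -0.0540; -0.0540 0.2339]
step 5: x^-=[0.9902, -1.3691]  P^-=[0.3697 -0.0502; -0.0502 0.4880]  S=[0.7356 0.1023; 0.1023 0.8944]  K=[0.4948 -0.0177; -0.0435 0.5376]  nu=[1.8052, -2.1686]  x^+=[1.9217, -2.6136]  P^+=[0.1911 -0.0532; -0.0532 0.2328]

innov = [1.8052, -2.1686]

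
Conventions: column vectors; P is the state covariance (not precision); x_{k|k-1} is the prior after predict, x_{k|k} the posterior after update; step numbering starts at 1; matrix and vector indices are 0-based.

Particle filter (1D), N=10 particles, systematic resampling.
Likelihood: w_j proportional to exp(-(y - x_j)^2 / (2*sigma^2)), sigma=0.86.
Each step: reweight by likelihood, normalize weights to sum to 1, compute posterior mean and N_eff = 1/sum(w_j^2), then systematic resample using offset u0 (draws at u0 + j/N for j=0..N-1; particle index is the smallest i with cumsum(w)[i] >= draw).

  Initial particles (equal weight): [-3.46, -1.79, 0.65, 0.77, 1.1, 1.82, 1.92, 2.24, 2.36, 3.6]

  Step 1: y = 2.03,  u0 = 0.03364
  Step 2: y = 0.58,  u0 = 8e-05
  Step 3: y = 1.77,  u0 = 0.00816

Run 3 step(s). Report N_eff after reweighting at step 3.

N_eff = 9.1195

step 1: w=[0.0000, 0.0000, 0.0528, 0.0654, 0.1066, 0.1857, 0.1898, 0.1857, 0.1778, 0.0362]  mean=1.8700  Neff=6.3961  idx=[2, 4, 5, 5, 6, 6, 7, 7, 8, 8]
step 2: w=[0.2711, 0.2266, 0.0962, 0.0962, 0.0808, 0.0808, 0.0422, 0.0422, 0.0319, 0.0319]  mean=1.4258  Neff=6.1726  idx=[0, 0, 0, 1, 1, 2, 3, 4, 5, 7]
step 3: w=[0.0564, 0.0564, 0.0564, 0.0973, 0.0973, 0.1315, 0.1315, 0.1298, 0.1298, 0.1135]  mean=1.5555  Neff=9.1195  idx=[0, 1, 3, 4, 5, 6, 6, 7, 8, 9]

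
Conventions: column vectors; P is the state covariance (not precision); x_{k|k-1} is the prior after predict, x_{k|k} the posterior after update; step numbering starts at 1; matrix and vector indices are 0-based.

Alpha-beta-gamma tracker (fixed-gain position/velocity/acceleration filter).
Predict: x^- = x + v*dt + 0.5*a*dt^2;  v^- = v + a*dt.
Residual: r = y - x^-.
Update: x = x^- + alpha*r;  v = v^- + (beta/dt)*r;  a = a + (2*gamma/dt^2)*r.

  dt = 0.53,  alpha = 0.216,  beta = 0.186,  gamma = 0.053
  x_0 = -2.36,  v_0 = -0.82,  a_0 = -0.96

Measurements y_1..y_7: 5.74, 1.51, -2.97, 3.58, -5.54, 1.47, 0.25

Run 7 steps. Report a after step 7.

step 1: x_pred=-2.9294  r=8.6694  x^+=-1.0568  v^+=1.7137  a^+=2.3115
step 2: x_pred=0.1761  r=1.3339  x^+=0.4642  v^+=3.4069  a^+=2.8149
step 3: x_pred=2.6652  r=-5.6352  x^+=1.4480  v^+=2.9211  a^+=0.6884
step 4: x_pred=3.0929  r=0.4871  x^+=3.1981  v^+=3.4569  a^+=0.8722
step 5: x_pred=5.1528  r=-10.6928  x^+=2.8431  v^+=0.1666  a^+=-3.1628
step 6: x_pred=2.4872  r=-1.0172  x^+=2.2675  v^+=-1.8667  a^+=-3.5467
step 7: x_pred=0.7800  r=-0.5300  x^+=0.6656  v^+=-3.9324  a^+=-3.7467

a_post = -3.7467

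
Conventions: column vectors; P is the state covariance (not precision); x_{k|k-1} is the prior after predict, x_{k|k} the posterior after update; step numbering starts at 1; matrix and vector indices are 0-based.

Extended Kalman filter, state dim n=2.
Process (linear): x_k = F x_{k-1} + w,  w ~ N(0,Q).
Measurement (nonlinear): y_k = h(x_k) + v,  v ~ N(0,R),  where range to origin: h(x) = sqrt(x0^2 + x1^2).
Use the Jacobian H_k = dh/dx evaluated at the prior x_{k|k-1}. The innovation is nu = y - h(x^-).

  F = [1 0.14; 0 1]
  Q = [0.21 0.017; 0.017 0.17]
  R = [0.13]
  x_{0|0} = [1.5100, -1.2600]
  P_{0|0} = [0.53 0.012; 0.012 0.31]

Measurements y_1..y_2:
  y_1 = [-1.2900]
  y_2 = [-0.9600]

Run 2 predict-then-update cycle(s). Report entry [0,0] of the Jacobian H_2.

H_jac[0,0] = -0.9999

step 1: x^-=[1.3336, -1.2600]  P^-=[0.7494 0.0724; 0.0724 0.4800]  H_jac=[0.7269 -0.6868]  S=[0.6801]  K=[0.7279; -0.4073]  nu=[-3.1247]  x^+=[-0.9409, 0.0128]  P^+=[0.3891 0.2740; 0.2740 0.3672]
step 2: x^-=[-0.9391, 0.0128]  P^-=[0.6830 0.3424; 0.3424 0.5372]  H_jac=[-0.9999 0.0136]  S=[0.8037]  K=[-0.8440; -0.4170]  nu=[-1.8992]  x^+=[0.6638, 0.8047]  P^+=[0.1105 0.0596; 0.0596 0.3974]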